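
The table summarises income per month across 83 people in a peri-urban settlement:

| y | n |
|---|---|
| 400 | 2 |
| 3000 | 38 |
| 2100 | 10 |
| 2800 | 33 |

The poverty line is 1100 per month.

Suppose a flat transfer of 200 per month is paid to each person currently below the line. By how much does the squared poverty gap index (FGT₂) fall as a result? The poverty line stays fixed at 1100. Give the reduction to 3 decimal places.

Before: below the line — 2×400; squared poverty gap index (FGT₂) = 0.00976.
After the 200 transfer: below the line — 2×600; squared poverty gap index (FGT₂) = 0.00498.
Reduction = 0.00976 − 0.00498 = 0.005.

0.005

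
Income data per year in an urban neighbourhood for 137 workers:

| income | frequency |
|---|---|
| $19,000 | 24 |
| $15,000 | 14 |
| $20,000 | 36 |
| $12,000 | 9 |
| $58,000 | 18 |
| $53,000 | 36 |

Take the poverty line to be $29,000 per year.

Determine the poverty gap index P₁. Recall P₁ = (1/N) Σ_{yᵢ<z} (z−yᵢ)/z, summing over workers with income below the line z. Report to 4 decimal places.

0.2298

Incomes under z: 9×$12,000, 14×$15,000, 24×$19,000, 36×$20,000 (q = 83 of N = 137).
Shortfall ratios: (29000−12000)/29000 = 0.5862 (×9); (29000−15000)/29000 = 0.4828 (×14); (29000−19000)/29000 = 0.3448 (×24); (29000−20000)/29000 = 0.3103 (×36).
Σ = 31.482759. Dividing by the full population N = 137 gives P₁ = 0.2298.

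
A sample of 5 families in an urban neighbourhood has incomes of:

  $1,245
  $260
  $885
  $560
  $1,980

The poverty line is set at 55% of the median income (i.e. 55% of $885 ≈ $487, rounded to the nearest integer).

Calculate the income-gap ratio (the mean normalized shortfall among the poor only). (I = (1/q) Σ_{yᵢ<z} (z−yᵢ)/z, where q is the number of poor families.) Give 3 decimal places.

0.466

Below the line: $260 (q = 1 of N = 5).
Relative gaps: 0.4661; sum = 0.466119.
I averages over the q = 1 poor units only: 0.466119 / 1 = 0.466.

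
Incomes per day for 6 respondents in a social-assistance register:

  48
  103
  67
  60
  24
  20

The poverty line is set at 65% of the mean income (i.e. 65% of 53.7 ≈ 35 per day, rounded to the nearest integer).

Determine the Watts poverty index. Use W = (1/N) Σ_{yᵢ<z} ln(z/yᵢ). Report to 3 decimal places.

Incomes under z: 20, 24 (q = 2 of N = 6).
Log gaps: ln(35/20) = 0.5596; ln(35/24) = 0.3773.
W = 0.936910 / 6 = 0.156.

0.156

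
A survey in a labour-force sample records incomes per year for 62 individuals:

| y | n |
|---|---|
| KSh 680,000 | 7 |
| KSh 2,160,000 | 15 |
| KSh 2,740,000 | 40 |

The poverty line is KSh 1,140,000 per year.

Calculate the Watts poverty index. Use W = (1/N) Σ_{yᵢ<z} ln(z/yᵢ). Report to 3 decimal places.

0.058

Below the line: 7×KSh 680,000 (q = 7 of N = 62).
ln(z/y) terms: ln(1140000/680000) = 0.5167 (×7).
W = 3.616835 / 62 = 0.058.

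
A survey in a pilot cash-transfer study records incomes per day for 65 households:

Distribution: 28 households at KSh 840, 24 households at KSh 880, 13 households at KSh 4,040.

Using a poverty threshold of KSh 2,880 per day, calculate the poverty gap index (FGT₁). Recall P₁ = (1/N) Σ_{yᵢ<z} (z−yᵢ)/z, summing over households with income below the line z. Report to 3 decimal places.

0.562

Below the line: 28×KSh 840, 24×KSh 880 (q = 52 of N = 65).
Shortfall ratios: (2880−840)/2880 = 0.7083 (×28); (2880−880)/2880 = 0.6944 (×24).
Σ = 36.500000. Dividing by the full population N = 65 gives P₁ = 0.562.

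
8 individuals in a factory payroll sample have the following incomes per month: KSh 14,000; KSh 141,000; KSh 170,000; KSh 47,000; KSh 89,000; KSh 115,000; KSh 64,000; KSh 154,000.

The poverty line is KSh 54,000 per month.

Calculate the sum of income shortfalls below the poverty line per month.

KSh 47,000

Poor units: KSh 14,000, KSh 47,000 (q = 2 of N = 8).
Individual gaps: 54000−14000 = 40000; 54000−47000 = 7000.
Aggregate gap = KSh 47,000.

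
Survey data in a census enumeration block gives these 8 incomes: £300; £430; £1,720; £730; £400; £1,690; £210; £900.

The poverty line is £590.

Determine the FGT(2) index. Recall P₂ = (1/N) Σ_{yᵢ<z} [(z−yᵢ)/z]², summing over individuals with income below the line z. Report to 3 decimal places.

Below z: £210, £300, £400, £430 (q = 4 of N = 8).
Relative gaps: (590−210)/590 = 0.6441; (590−300)/590 = 0.4915; (590−400)/590 = 0.3220; (590−430)/590 = 0.2712.
Squared: 0.4148; 0.2416; 0.1037; 0.0735.
Sum = 0.833668; P₂ = 0.833668 / 8 = 0.104.

0.104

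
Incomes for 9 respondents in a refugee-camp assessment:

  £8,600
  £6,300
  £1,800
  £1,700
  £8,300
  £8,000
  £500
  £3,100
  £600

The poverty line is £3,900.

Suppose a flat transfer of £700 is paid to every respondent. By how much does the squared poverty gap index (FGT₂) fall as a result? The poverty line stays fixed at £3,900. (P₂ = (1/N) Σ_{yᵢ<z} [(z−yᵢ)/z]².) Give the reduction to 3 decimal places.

Before: below the line — £500, £600, £1,700, £1,800, £3,100; squared poverty gap index (FGT₂) = 0.23625.
After the £700 transfer: below the line — £1,200, £1,300, £2,400, £2,500, £3,800; squared poverty gap index (FGT₂) = 0.13346.
Reduction = 0.23625 − 0.13346 = 0.103.

0.103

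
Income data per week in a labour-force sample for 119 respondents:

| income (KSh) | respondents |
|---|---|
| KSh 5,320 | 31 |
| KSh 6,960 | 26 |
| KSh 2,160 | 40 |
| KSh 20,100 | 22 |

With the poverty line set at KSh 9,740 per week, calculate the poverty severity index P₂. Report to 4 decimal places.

0.2750

Below the line: 40×KSh 2,160, 31×KSh 5,320, 26×KSh 6,960 (q = 97 of N = 119).
Shortfall ratios: (9740−2160)/9740 = 0.7782 (×40); (9740−5320)/9740 = 0.4538 (×31); (9740−6960)/9740 = 0.2854 (×26).
Squared: 0.6056 (×40); 0.2059 (×31); 0.0815 (×26).
Sum = 32.727958; P₂ = 32.727958 / 119 = 0.2750.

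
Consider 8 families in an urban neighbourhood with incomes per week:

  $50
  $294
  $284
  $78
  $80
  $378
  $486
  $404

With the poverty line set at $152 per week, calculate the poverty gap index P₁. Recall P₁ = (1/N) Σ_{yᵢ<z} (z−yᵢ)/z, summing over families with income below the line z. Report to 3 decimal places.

0.204

Below the line: $50, $78, $80 (q = 3 of N = 8).
Gap ratios (z−y)/z: (152−50)/152 = 0.6711; (152−78)/152 = 0.4868; (152−80)/152 = 0.4737.
Σ = 1.631579. Dividing by the full population N = 8 gives P₁ = 0.204.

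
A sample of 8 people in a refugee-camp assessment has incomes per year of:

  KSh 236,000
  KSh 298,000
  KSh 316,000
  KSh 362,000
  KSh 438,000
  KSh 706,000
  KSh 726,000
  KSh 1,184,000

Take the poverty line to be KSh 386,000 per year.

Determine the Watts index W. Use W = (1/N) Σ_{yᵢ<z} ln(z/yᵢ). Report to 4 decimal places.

Incomes under z: KSh 236,000, KSh 298,000, KSh 316,000, KSh 362,000 (q = 4 of N = 8).
Log gaps: ln(386000/236000) = 0.4920; ln(386000/298000) = 0.2587; ln(386000/316000) = 0.2001; ln(386000/362000) = 0.0642.
W = 1.015038 / 8 = 0.1269.

0.1269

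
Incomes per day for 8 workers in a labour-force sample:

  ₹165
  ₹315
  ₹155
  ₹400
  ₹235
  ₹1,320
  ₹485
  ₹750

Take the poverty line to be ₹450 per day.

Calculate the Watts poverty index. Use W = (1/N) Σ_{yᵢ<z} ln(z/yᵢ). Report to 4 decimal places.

Below z: ₹155, ₹165, ₹235, ₹315, ₹400 (q = 5 of N = 8).
Log shortfalls: ln(450/155) = 1.0658; ln(450/165) = 1.0033; ln(450/235) = 0.6497; ln(450/315) = 0.3567; ln(450/400) = 0.1178.
W = 3.193245 / 8 = 0.3992.

0.3992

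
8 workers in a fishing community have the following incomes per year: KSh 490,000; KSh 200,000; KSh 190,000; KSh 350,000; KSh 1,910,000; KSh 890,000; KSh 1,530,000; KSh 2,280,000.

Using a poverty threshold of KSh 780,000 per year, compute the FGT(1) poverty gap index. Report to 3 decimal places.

Incomes under z: KSh 190,000, KSh 200,000, KSh 350,000, KSh 490,000 (q = 4 of N = 8).
Gap ratios (z−y)/z: (780000−190000)/780000 = 0.7564; (780000−200000)/780000 = 0.7436; (780000−350000)/780000 = 0.5513; (780000−490000)/780000 = 0.3718.
Σ = 2.423077. Dividing by the full population N = 8 gives P₁ = 0.303.

0.303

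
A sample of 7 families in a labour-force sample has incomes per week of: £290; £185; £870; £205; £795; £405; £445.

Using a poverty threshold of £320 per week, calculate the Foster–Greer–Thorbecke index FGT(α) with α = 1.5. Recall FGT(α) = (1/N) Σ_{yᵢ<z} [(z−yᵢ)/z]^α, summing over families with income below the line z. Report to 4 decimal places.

Poor units: £185, £205, £290 (q = 3 of N = 7).
Normalized shortfalls: (320−185)/320 = 0.4219; (320−205)/320 = 0.3594; (320−290)/320 = 0.0938.
Raised to α = 1.5: 0.27402; 0.21544; 0.02870.
Sum = 0.518159; FGT(1.5) = 0.518159 / 7 = 0.0740.

0.0740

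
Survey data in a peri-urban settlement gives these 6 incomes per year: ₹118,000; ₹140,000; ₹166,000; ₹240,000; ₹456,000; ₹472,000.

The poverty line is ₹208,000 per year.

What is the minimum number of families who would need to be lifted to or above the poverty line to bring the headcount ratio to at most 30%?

Currently q = 3 of N = 6 are below the line (H = 0.500).
A headcount ratio of at most 30% allows at most ⌊0.30 × 6⌋ = 1 poor families.
So at least 3 − 1 = 2 must be lifted.

2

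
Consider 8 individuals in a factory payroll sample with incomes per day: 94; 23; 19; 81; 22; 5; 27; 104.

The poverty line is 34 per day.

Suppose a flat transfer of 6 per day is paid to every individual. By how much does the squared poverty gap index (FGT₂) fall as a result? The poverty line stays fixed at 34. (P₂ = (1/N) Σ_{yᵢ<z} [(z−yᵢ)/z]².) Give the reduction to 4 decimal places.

Before: below the line — 5, 19, 22, 23, 27; squared poverty gap index (FGT₂) = 0.149221.
After the 6 transfer: below the line — 11, 25, 28, 29, 33; squared poverty gap index (FGT₂) = 0.072664.
Reduction = 0.149221 − 0.072664 = 0.0766.

0.0766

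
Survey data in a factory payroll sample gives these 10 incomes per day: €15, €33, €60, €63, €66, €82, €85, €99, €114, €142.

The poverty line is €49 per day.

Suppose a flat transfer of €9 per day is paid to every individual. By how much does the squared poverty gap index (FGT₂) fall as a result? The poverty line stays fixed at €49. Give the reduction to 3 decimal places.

0.031

Before: below the line — €15, €33; squared poverty gap index (FGT₂) = 0.05881.
After the €9 transfer: below the line — €24, €42; squared poverty gap index (FGT₂) = 0.02807.
Reduction = 0.05881 − 0.02807 = 0.031.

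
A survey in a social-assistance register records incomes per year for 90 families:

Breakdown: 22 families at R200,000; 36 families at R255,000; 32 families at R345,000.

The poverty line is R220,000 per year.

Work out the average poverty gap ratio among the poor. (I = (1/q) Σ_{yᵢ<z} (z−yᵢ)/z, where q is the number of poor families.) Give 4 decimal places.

Below the line: 22×R200,000 (q = 22 of N = 90).
Shortfall ratios (z−y)/z: 0.0909 (×22); sum = 2.000000.
The income-gap ratio divides by q (the poor only): 2.000000 / 22 = 0.0909.

0.0909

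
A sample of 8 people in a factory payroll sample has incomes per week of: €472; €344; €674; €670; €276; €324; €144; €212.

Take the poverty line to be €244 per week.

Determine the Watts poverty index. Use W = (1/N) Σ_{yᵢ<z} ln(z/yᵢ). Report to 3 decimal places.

0.083

Incomes under z: €144, €212 (q = 2 of N = 8).
ln(z/y) terms: ln(244/144) = 0.5274; ln(244/212) = 0.1406.
W = 0.667937 / 8 = 0.083.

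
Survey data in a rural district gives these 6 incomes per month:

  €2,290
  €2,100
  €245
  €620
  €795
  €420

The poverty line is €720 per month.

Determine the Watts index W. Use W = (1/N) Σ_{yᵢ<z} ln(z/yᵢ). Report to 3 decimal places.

0.294

Below z: €245, €420, €620 (q = 3 of N = 6).
Log shortfalls: ln(720/245) = 1.0780; ln(720/420) = 0.5390; ln(720/620) = 0.1495.
W = 1.766521 / 6 = 0.294.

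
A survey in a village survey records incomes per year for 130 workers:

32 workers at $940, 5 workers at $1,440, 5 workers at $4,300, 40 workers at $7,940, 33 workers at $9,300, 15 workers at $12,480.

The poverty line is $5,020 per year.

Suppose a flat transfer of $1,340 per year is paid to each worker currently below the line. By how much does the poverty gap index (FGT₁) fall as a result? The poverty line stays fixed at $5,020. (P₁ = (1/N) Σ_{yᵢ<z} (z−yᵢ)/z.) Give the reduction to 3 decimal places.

Before: below the line — 32×$940, 5×$1,440, 5×$4,300; poverty gap index (FGT₁) = 0.23301.
After the $1,340 transfer: below the line — 32×$2,280, 5×$2,780; poverty gap index (FGT₁) = 0.15152.
Reduction = 0.23301 − 0.15152 = 0.081.

0.081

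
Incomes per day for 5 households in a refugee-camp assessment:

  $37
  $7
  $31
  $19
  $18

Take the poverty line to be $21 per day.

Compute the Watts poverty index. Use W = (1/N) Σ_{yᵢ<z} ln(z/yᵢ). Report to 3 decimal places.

Below the line: $7, $18, $19 (q = 3 of N = 5).
Log shortfalls: ln(21/7) = 1.0986; ln(21/18) = 0.1542; ln(21/19) = 0.1001.
W = 1.352846 / 5 = 0.271.

0.271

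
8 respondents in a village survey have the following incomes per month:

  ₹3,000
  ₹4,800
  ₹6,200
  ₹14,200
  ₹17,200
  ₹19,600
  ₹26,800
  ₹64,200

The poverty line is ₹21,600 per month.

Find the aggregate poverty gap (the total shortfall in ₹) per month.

Below z: ₹3,000, ₹4,800, ₹6,200, ₹14,200, ₹17,200, ₹19,600 (q = 6 of N = 8).
Individual gaps: 21600−3000 = 18600; 21600−4800 = 16800; 21600−6200 = 15400; 21600−14200 = 7400; 21600−17200 = 4400; 21600−19600 = 2000.
Aggregate gap = ₹64,600.

₹64,600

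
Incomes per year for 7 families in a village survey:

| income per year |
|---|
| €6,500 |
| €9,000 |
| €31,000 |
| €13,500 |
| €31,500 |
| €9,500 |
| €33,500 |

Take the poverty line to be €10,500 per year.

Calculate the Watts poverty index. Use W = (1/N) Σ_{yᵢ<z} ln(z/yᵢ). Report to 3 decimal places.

Incomes under z: €6,500, €9,000, €9,500 (q = 3 of N = 7).
ln(z/y) terms: ln(10500/6500) = 0.4796; ln(10500/9000) = 0.1542; ln(10500/9500) = 0.1001.
W = 0.733807 / 7 = 0.105.

0.105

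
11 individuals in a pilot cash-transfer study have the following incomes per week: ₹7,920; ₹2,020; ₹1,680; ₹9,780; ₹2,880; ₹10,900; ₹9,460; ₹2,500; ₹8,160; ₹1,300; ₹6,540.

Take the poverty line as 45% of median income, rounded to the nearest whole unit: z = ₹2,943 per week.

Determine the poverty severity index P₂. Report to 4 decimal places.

Incomes under z: ₹1,300, ₹1,680, ₹2,020, ₹2,500, ₹2,880 (q = 5 of N = 11).
Normalized shortfalls: (2943−1300)/2943 = 0.5583; (2943−1680)/2943 = 0.4292; (2943−2020)/2943 = 0.3136; (2943−2500)/2943 = 0.1505; (2943−2880)/2943 = 0.0214.
Squared: 0.3117; 0.1842; 0.0984; 0.0227; 0.0005.
Sum = 0.617320; P₂ = 0.617320 / 11 = 0.0561.

0.0561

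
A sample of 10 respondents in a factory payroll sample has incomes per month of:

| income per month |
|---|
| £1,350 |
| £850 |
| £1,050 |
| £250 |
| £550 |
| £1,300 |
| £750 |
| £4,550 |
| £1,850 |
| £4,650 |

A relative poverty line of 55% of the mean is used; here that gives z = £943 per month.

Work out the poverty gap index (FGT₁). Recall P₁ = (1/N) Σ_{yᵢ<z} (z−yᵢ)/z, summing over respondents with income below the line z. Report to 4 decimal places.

0.1455

Poor units: £250, £550, £750, £850 (q = 4 of N = 10).
Relative gaps: (943−250)/943 = 0.7349; (943−550)/943 = 0.4168; (943−750)/943 = 0.2047; (943−850)/943 = 0.0986.
Σ = 1.454931. Dividing by the full population N = 10 gives P₁ = 0.1455.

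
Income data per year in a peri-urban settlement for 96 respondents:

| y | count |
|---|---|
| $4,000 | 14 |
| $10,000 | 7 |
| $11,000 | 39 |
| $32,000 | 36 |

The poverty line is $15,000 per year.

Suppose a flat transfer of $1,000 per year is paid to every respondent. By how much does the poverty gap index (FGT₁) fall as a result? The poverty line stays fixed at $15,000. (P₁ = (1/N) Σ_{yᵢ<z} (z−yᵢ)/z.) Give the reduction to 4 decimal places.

Before: below the line — 14×$4,000, 7×$10,000, 39×$11,000; poverty gap index (FGT₁) = 0.239583.
After the $1,000 transfer: below the line — 14×$5,000, 7×$11,000, 39×$12,000; poverty gap index (FGT₁) = 0.197917.
Reduction = 0.239583 − 0.197917 = 0.0417.

0.0417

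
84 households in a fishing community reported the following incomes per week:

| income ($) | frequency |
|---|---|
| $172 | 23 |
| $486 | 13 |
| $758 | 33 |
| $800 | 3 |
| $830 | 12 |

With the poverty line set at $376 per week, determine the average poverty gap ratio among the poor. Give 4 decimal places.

0.5426

Poor units: 23×$172 (q = 23 of N = 84).
Relative gaps: 0.5426 (×23); sum = 12.478723.
I averages over the q = 23 poor units only: 12.478723 / 23 = 0.5426.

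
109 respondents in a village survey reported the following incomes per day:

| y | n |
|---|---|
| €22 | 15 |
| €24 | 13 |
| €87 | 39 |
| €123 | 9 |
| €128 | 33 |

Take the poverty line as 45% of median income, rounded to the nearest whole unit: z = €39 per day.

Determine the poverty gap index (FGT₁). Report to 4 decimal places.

0.1059

Poor units: 15×€22, 13×€24 (q = 28 of N = 109).
Shortfall ratios: (39−22)/39 = 0.4359 (×15); (39−24)/39 = 0.3846 (×13).
Sum of shortfalls = 11.538462; P₁ averages over all N: 11.538462 / 109 = 0.1059.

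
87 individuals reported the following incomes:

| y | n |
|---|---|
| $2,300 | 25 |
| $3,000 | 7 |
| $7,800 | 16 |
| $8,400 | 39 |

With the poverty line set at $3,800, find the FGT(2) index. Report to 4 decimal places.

Incomes under z: 25×$2,300, 7×$3,000 (q = 32 of N = 87).
Normalized shortfalls: (3800−2300)/3800 = 0.3947 (×25); (3800−3000)/3800 = 0.2105 (×7).
Squared: 0.1558 (×25); 0.0443 (×7).
Sum = 4.205679; P₂ = 4.205679 / 87 = 0.0483.

0.0483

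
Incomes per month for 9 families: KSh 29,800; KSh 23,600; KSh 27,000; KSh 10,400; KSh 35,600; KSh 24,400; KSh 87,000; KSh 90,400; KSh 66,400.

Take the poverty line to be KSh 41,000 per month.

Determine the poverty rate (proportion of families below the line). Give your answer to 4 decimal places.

6 of the 9 families have income below KSh 41,000.
H = 6/9 = 0.6667.

0.6667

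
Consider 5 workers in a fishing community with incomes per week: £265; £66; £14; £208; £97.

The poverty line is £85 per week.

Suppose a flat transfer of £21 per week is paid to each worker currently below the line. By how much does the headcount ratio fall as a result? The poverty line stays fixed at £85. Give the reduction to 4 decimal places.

0.2000

Before: below the line — £14, £66; headcount ratio = 0.400000.
After the £21 transfer: below the line — £35; headcount ratio = 0.200000.
Reduction = 0.400000 − 0.200000 = 0.2000.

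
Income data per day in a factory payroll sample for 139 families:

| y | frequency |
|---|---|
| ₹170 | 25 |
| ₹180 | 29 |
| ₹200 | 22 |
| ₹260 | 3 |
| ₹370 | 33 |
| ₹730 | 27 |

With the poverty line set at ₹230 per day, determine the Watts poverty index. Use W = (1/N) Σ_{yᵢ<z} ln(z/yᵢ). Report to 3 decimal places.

0.128

Below the line: 25×₹170, 29×₹180, 22×₹200 (q = 76 of N = 139).
Log gaps: ln(230/170) = 0.3023 (×25); ln(230/180) = 0.2451 (×29); ln(230/200) = 0.1398 (×22).
W = 17.740336 / 139 = 0.128.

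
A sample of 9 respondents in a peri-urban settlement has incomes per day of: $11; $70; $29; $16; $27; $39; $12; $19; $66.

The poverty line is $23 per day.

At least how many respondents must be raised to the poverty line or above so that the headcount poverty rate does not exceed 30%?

2

Currently q = 4 of N = 9 are below the line (H = 0.444).
A headcount ratio of at most 30% allows at most ⌊0.30 × 9⌋ = 2 poor respondents.
So at least 4 − 2 = 2 must be lifted.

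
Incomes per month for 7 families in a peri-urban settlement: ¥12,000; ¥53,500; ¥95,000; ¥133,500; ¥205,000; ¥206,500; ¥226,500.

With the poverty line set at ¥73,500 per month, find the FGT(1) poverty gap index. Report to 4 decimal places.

Poor units: ¥12,000, ¥53,500 (q = 2 of N = 7).
Relative gaps: (73500−12000)/73500 = 0.8367; (73500−53500)/73500 = 0.2721.
Σ = 1.108844. Dividing by the full population N = 7 gives P₁ = 0.1584.

0.1584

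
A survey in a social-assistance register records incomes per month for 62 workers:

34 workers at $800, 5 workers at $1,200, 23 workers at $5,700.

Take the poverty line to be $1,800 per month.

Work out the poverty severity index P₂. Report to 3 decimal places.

0.178

Poor units: 34×$800, 5×$1,200 (q = 39 of N = 62).
Relative gaps: (1800−800)/1800 = 0.5556 (×34); (1800−1200)/1800 = 0.3333 (×5).
Squared: 0.3086 (×34); 0.1111 (×5).
Sum = 11.049383; P₂ = 11.049383 / 62 = 0.178.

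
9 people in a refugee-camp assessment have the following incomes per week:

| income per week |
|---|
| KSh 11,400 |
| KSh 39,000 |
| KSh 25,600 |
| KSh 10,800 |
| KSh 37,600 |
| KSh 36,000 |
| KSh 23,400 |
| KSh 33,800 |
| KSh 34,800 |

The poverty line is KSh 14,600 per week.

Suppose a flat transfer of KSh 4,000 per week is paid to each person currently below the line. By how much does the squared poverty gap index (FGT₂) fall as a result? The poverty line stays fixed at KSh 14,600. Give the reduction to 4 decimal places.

Before: below the line — KSh 10,800, KSh 11,400; squared poverty gap index (FGT₂) = 0.012865.
After the KSh 4,000 transfer: below the line — none; squared poverty gap index (FGT₂) = 0.000000.
Reduction = 0.012865 − 0.000000 = 0.0129.

0.0129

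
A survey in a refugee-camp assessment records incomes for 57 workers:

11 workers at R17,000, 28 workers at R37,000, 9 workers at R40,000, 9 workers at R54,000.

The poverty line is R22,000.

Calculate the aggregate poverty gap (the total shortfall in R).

R55,000

Below z: 11×R17,000 (q = 11 of N = 57).
Individual gaps: 11×(22000−17000) = 55000.
Aggregate gap = R55,000.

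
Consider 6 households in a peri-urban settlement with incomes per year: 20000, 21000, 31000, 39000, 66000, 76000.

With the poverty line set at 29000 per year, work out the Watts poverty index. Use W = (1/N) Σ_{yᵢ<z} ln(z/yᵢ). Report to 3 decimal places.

0.116

Below z: 20000, 21000 (q = 2 of N = 6).
ln(z/y) terms: ln(29000/20000) = 0.3716; ln(29000/21000) = 0.3228.
W = 0.694337 / 6 = 0.116.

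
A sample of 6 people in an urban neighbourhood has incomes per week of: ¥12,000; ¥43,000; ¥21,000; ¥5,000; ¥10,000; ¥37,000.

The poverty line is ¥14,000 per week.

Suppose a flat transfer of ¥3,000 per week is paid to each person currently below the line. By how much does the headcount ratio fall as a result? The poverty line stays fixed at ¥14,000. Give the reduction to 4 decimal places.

Before: below the line — ¥5,000, ¥10,000, ¥12,000; headcount ratio = 0.500000.
After the ¥3,000 transfer: below the line — ¥8,000, ¥13,000; headcount ratio = 0.333333.
Reduction = 0.500000 − 0.333333 = 0.1667.

0.1667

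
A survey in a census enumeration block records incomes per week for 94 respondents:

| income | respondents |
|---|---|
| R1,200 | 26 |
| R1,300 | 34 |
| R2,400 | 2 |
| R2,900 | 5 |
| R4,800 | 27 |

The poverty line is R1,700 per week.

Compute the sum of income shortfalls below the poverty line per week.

R26,600

Below z: 26×R1,200, 34×R1,300 (q = 60 of N = 94).
Individual gaps: 26×(1700−1200) = 13000; 34×(1700−1300) = 13600.
Aggregate gap = R26,600.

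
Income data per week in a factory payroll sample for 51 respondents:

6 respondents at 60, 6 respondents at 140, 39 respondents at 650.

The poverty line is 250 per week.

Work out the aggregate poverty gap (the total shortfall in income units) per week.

Poor units: 6×60, 6×140 (q = 12 of N = 51).
Individual gaps: 6×(250−60) = 1140; 6×(250−140) = 660.
Aggregate gap = 1800.

1800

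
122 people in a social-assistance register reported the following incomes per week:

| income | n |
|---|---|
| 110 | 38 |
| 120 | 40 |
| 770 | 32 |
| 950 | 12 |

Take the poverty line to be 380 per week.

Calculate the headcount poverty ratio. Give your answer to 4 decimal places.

78 of the 122 people have income below 380.
H = 78/122 = 0.6393.

0.6393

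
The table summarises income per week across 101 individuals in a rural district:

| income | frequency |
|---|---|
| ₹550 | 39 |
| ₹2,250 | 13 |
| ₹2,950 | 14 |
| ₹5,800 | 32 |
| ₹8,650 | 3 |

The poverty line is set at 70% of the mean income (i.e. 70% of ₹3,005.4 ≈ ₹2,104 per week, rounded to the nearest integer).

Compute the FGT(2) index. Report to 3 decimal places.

Poor units: 39×₹550 (q = 39 of N = 101).
Gap ratios (z−y)/z: (2104−550)/2104 = 0.7386 (×39).
Squared: 0.5455 (×39).
Sum = 21.275274; P₂ = 21.275274 / 101 = 0.211.

0.211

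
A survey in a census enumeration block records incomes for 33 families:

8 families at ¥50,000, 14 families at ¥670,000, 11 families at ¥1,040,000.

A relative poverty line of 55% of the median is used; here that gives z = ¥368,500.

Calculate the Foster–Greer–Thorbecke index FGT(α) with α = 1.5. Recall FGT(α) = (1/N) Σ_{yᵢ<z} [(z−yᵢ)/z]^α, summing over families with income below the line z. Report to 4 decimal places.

Below the line: 8×¥50,000 (q = 8 of N = 33).
Shortfall ratios: (368500−50000)/368500 = 0.8643 (×8).
Raised to α = 1.5: 0.80354 (×8).
Sum = 6.428326; FGT(1.5) = 6.428326 / 33 = 0.1948.

0.1948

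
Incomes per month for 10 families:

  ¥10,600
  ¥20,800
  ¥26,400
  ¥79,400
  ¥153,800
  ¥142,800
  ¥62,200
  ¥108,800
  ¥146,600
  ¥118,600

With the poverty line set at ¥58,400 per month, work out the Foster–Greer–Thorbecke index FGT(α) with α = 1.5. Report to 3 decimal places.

Below the line: ¥10,600, ¥20,800, ¥26,400 (q = 3 of N = 10).
Shortfall ratios: (58400−10600)/58400 = 0.8185; (58400−20800)/58400 = 0.6438; (58400−26400)/58400 = 0.5479.
Raised to α = 1.5: 0.74050; 0.51661; 0.40561.
Sum = 1.662713; FGT(1.5) = 1.662713 / 10 = 0.166.

0.166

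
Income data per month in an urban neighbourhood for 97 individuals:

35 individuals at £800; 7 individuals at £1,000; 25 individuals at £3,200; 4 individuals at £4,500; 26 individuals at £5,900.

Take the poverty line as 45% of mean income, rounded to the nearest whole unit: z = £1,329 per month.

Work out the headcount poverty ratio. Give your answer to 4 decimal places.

0.4330

42 of the 97 individuals have income below £1,329.
H = 42/97 = 0.4330.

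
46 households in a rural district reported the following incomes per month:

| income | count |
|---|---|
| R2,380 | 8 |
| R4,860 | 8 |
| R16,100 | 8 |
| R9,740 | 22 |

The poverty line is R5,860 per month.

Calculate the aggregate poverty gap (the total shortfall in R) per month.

Below the line: 8×R2,380, 8×R4,860 (q = 16 of N = 46).
Individual gaps: 8×(5860−2380) = 27840; 8×(5860−4860) = 8000.
Aggregate gap = R35,840.

R35,840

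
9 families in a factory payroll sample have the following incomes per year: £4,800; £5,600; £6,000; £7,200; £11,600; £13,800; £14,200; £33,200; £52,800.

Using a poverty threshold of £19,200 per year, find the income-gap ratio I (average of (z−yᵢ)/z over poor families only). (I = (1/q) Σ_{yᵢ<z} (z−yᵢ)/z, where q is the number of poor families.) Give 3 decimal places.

Below z: £4,800, £5,600, £6,000, £7,200, £11,600, £13,800, £14,200 (q = 7 of N = 9).
Shortfall ratios (z−y)/z: 0.7500, 0.7083, 0.6875, 0.6250, 0.3958, 0.2812, 0.2604; sum = 3.708333.
The income-gap ratio divides by q (the poor only): 3.708333 / 7 = 0.530.

0.530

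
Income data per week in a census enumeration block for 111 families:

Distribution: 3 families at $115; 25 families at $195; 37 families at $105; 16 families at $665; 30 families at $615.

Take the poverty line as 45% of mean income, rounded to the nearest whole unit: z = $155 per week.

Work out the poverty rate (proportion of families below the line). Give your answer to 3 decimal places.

0.360

40 of the 111 families have income below $155.
H = 40/111 = 0.360.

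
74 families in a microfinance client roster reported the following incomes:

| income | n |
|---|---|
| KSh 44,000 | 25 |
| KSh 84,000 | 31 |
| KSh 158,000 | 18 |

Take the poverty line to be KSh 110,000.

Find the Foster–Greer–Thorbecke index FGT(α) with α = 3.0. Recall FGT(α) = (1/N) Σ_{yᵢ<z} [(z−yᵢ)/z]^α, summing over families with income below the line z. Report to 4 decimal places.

Below z: 25×KSh 44,000, 31×KSh 84,000 (q = 56 of N = 74).
Gap ratios (z−y)/z: (110000−44000)/110000 = 0.6000 (×25); (110000−84000)/110000 = 0.2364 (×31).
Raised to α = 3.0: 0.21600 (×25); 0.01321 (×31).
Sum = 5.809358; FGT(3.0) = 5.809358 / 74 = 0.0785.

0.0785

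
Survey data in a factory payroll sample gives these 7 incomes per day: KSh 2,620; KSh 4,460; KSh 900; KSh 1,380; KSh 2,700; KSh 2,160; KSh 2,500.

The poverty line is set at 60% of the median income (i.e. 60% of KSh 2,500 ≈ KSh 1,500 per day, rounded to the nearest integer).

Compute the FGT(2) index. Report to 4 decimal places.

Incomes under z: KSh 900, KSh 1,380 (q = 2 of N = 7).
Normalized shortfalls: (1500−900)/1500 = 0.4000; (1500−1380)/1500 = 0.0800.
Squared: 0.1600; 0.0064.
Sum = 0.166400; P₂ = 0.166400 / 7 = 0.0238.

0.0238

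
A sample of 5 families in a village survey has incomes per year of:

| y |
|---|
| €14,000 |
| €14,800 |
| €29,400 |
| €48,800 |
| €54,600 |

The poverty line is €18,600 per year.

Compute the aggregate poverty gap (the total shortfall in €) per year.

€8,400

Below z: €14,000, €14,800 (q = 2 of N = 5).
Individual gaps: 18600−14000 = 4600; 18600−14800 = 3800.
Aggregate gap = €8,400.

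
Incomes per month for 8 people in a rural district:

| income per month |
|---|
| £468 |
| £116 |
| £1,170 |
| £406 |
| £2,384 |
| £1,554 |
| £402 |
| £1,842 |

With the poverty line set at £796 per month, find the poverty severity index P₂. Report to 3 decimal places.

Below z: £116, £402, £406, £468 (q = 4 of N = 8).
Shortfall ratios: (796−116)/796 = 0.8543; (796−402)/796 = 0.4950; (796−406)/796 = 0.4899; (796−468)/796 = 0.4121.
Squared: 0.7298; 0.2450; 0.2401; 0.1698.
Sum = 1.384624; P₂ = 1.384624 / 8 = 0.173.

0.173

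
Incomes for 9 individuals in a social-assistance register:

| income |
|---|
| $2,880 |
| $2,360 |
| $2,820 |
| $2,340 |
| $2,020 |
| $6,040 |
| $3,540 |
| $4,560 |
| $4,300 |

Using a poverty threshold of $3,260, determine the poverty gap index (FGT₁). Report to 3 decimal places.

0.132

Poor units: $2,020, $2,340, $2,360, $2,820, $2,880 (q = 5 of N = 9).
Shortfall ratios: (3260−2020)/3260 = 0.3804; (3260−2340)/3260 = 0.2822; (3260−2360)/3260 = 0.2761; (3260−2820)/3260 = 0.1350; (3260−2880)/3260 = 0.1166.
Σ = 1.190184. Dividing by the full population N = 9 gives P₁ = 0.132.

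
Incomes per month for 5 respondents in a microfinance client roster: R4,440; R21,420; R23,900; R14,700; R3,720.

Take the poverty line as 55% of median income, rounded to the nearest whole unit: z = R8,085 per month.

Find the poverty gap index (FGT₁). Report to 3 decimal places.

Poor units: R3,720, R4,440 (q = 2 of N = 5).
Normalized shortfalls: (8085−3720)/8085 = 0.5399; (8085−4440)/8085 = 0.4508.
Σ = 0.990724. Dividing by the full population N = 5 gives P₁ = 0.198.

0.198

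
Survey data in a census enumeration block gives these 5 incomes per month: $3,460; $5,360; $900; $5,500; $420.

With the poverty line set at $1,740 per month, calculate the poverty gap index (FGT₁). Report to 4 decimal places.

Below z: $420, $900 (q = 2 of N = 5).
Relative gaps: (1740−420)/1740 = 0.7586; (1740−900)/1740 = 0.4828.
Σ = 1.241379. Dividing by the full population N = 5 gives P₁ = 0.2483.

0.2483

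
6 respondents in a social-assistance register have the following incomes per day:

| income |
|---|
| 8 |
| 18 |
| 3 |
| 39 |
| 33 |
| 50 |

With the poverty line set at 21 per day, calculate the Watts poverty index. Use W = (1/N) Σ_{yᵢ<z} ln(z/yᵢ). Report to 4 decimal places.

0.5109

Poor units: 3, 8, 18 (q = 3 of N = 6).
Log shortfalls: ln(21/3) = 1.9459; ln(21/8) = 0.9651; ln(21/18) = 0.1542.
W = 3.065142 / 6 = 0.5109.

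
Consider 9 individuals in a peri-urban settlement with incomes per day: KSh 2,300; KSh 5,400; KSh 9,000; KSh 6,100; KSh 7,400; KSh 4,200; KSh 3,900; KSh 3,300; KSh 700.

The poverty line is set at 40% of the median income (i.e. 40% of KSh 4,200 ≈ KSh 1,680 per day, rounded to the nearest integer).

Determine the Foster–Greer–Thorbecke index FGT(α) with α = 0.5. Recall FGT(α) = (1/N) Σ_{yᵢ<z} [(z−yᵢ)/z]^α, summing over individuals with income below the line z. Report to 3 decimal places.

Below z: KSh 700 (q = 1 of N = 9).
Relative gaps: (1680−700)/1680 = 0.5833.
Raised to α = 0.5: 0.76376.
Sum = 0.763763; FGT(0.5) = 0.763763 / 9 = 0.085.

0.085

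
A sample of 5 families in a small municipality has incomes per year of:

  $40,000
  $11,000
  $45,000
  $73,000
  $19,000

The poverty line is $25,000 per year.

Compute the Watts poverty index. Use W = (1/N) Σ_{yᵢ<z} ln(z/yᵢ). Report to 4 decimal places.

Incomes under z: $11,000, $19,000 (q = 2 of N = 5).
Log shortfalls: ln(25000/11000) = 0.8210; ln(25000/19000) = 0.2744.
W = 1.095417 / 5 = 0.2191.

0.2191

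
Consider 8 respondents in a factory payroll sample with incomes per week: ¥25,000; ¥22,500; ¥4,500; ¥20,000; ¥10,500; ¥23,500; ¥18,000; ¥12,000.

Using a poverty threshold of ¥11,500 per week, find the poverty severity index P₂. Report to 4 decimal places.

0.0473

Below z: ¥4,500, ¥10,500 (q = 2 of N = 8).
Gap ratios (z−y)/z: (11500−4500)/11500 = 0.6087; (11500−10500)/11500 = 0.0870.
Squared: 0.3705; 0.0076.
Sum = 0.378072; P₂ = 0.378072 / 8 = 0.0473.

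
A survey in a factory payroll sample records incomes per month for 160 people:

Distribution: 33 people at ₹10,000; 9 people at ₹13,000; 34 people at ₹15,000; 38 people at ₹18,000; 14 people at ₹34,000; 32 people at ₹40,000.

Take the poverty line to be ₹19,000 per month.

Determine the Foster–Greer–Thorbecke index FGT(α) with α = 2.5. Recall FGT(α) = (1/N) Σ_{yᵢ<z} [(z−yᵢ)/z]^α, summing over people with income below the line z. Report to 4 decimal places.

0.0395

Poor units: 33×₹10,000, 9×₹13,000, 34×₹15,000, 38×₹18,000 (q = 114 of N = 160).
Gap ratios (z−y)/z: (19000−10000)/19000 = 0.4737 (×33); (19000−13000)/19000 = 0.3158 (×9); (19000−15000)/19000 = 0.2105 (×34); (19000−18000)/19000 = 0.0526 (×38).
Raised to α = 2.5: 0.15443 (×33); 0.05604 (×9); 0.02034 (×34); 0.00064 (×38).
Sum = 6.316009; FGT(2.5) = 6.316009 / 160 = 0.0395.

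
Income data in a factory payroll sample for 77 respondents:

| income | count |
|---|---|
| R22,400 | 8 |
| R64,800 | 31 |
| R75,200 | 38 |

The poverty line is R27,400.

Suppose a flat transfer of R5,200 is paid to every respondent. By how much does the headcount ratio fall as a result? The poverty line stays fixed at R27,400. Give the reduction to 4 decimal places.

0.1039

Before: below the line — 8×R22,400; headcount ratio = 0.103896.
After the R5,200 transfer: below the line — none; headcount ratio = 0.000000.
Reduction = 0.103896 − 0.000000 = 0.1039.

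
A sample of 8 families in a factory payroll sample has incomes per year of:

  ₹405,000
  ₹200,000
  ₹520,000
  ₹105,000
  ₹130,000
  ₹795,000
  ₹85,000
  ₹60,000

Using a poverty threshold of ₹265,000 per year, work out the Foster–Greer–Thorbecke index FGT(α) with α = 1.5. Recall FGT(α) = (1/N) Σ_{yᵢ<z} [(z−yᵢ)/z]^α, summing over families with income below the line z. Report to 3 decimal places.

0.274

Poor units: ₹60,000, ₹85,000, ₹105,000, ₹130,000, ₹200,000 (q = 5 of N = 8).
Relative gaps: (265000−60000)/265000 = 0.7736; (265000−85000)/265000 = 0.6792; (265000−105000)/265000 = 0.6038; (265000−130000)/265000 = 0.5094; (265000−200000)/265000 = 0.2453.
Raised to α = 1.5: 0.68040; 0.55981; 0.46915; 0.36361; 0.12148.
Sum = 2.194441; FGT(1.5) = 2.194441 / 8 = 0.274.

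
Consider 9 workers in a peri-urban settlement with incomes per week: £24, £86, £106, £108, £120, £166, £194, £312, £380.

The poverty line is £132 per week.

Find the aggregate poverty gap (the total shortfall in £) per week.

£216

Below z: £24, £86, £106, £108, £120 (q = 5 of N = 9).
Individual gaps: 132−24 = 108; 132−86 = 46; 132−106 = 26; 132−108 = 24; 132−120 = 12.
Aggregate gap = £216.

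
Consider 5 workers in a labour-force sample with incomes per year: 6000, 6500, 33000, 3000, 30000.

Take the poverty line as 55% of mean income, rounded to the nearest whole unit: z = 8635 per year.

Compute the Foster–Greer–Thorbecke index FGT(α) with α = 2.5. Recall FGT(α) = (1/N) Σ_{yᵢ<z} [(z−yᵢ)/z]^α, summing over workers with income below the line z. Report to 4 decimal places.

0.0852

Below the line: 3000, 6000, 6500 (q = 3 of N = 5).
Shortfall ratios: (8635−3000)/8635 = 0.6526; (8635−6000)/8635 = 0.3052; (8635−6500)/8635 = 0.2472.
Raised to α = 2.5: 0.34402; 0.05144; 0.03040.
Sum = 0.425853; FGT(2.5) = 0.425853 / 5 = 0.0852.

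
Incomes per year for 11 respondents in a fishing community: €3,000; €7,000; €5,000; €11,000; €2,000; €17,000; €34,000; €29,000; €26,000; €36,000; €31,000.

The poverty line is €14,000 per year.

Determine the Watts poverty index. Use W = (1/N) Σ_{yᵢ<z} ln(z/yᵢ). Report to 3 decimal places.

Incomes under z: €2,000, €3,000, €5,000, €7,000, €11,000 (q = 5 of N = 11).
Log gaps: ln(14000/2000) = 1.9459; ln(14000/3000) = 1.5404; ln(14000/5000) = 1.0296; ln(14000/7000) = 0.6931; ln(14000/11000) = 0.2412.
W = 5.450284 / 11 = 0.495.

0.495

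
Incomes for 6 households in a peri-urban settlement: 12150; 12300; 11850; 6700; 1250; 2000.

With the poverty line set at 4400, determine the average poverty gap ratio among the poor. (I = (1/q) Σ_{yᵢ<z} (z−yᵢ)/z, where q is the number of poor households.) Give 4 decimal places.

0.6307

Below the line: 1250, 2000 (q = 2 of N = 6).
Relative gaps: 0.7159, 0.5455; sum = 1.261364.
I averages over the q = 2 poor units only: 1.261364 / 2 = 0.6307.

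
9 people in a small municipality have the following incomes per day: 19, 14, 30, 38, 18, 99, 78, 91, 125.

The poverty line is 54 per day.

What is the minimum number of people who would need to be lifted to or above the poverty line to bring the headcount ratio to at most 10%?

5 of the 9 people are poor, so H = 5/9 = 0.556.
A headcount ratio of at most 10% allows at most ⌊0.10 × 9⌋ = 0 poor people.
So at least 5 − 0 = 5 must be lifted.

5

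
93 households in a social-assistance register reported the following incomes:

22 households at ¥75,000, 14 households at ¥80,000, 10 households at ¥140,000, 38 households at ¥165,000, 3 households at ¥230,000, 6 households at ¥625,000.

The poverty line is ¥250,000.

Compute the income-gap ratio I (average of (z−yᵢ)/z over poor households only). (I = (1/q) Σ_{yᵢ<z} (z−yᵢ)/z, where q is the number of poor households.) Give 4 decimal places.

0.4883

Poor units: 22×¥75,000, 14×¥80,000, 10×¥140,000, 38×¥165,000, 3×¥230,000 (q = 87 of N = 93).
Relative gaps: 0.7000 (×22), 0.6800 (×14), 0.4400 (×10), 0.3400 (×38), 0.0800 (×3); sum = 42.480000.
The income-gap ratio divides by q (the poor only): 42.480000 / 87 = 0.4883.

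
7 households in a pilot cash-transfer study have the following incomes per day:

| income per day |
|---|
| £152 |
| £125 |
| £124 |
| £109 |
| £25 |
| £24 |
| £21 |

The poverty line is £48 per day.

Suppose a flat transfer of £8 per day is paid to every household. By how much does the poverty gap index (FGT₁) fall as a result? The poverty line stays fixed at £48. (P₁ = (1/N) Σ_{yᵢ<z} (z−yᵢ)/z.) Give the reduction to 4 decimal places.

0.0714

Before: below the line — £21, £24, £25; poverty gap index (FGT₁) = 0.220238.
After the £8 transfer: below the line — £29, £32, £33; poverty gap index (FGT₁) = 0.148810.
Reduction = 0.220238 − 0.148810 = 0.0714.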